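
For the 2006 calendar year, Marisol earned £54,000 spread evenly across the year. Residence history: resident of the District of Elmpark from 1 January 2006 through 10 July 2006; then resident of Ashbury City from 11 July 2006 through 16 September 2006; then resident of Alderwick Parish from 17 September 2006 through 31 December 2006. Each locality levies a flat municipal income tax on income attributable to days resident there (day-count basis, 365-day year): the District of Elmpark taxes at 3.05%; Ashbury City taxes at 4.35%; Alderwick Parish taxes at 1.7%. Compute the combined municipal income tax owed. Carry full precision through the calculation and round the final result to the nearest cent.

The District of Elmpark, 1 January – 10 July 2006: 191 days → £54,000 × 3.05% × 191/365 = £861.8548
Ashbury City, 11 July – 16 September 2006: 68 days → £54,000 × 4.35% × 68/365 = £437.6219
Alderwick Parish, 17 September – 31 December 2006: 106 days → £54,000 × 1.7% × 106/365 = £266.5973
Total = £1,566.0740

£1,566.07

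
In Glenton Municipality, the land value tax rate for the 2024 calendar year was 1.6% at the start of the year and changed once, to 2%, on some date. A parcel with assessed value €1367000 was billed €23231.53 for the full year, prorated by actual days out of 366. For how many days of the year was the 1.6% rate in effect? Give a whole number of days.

275 days

Let d = days at the first rate; then 366 − d days at the second rate.
€1367000 × [1.6%·d + 2%·(366−d)] / 366 = €23231.53
Solving gives d = 275, so the new rate took effect on 2 Oct 2024.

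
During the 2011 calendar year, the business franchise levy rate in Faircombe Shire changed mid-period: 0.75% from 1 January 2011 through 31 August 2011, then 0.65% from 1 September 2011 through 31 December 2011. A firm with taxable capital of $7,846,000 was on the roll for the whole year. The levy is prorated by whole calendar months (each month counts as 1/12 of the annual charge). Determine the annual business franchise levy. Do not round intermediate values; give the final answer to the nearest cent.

$56,229.67

1 January – 31 August 2011: 8 months at 0.75% → $7,846,000 × 0.75% × 8/12 = $39,230.0000
1 September – 31 December 2011: 4 months at 0.65% → $7,846,000 × 0.65% × 4/12 = $16,999.6667
Total = $56,229.6667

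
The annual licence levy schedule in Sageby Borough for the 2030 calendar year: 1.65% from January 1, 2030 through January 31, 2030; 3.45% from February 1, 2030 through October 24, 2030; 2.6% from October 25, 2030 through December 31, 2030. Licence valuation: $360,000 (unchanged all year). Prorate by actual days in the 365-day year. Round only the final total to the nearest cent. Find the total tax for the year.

$11,299.56

January 1 – January 31, 2030: 31 days at 1.65% → $360,000 × 1.65% × 31/365 = $504.4932
February 1 – October 24, 2030: 266 days at 3.45% → $360,000 × 3.45% × 266/365 = $9,051.2877
October 25 – December 31, 2030: 68 days at 2.6% → $360,000 × 2.6% × 68/365 = $1,743.7808
Total = $11,299.5616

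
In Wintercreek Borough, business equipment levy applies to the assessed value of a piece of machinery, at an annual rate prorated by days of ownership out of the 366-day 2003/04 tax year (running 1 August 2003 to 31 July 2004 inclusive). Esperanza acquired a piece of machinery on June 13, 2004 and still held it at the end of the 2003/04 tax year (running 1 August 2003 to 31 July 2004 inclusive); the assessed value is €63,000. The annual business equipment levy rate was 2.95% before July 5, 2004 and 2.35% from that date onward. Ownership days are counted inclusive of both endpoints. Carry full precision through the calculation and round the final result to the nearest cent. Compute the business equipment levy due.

June 13 – July 4, 2004: 22 days at 2.95% → €63,000 × 2.95% × 22/366 = €111.7131
July 5 – July 31, 2004: 27 days at 2.35% → €63,000 × 2.35% × 27/366 = €109.2172
Total = €220.9303

€220.93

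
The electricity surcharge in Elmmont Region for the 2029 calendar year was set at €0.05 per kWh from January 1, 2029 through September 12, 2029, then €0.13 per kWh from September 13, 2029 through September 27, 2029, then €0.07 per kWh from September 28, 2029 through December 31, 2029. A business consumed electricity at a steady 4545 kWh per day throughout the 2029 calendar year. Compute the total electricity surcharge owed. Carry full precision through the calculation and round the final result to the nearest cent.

January 1 – September 12, 2029: 255 days × 4545 kWh/day = 1,158,975 kWh at €0.05/kWh → €57,948.75
September 13 – September 27, 2029: 15 days × 4545 kWh/day = 68,175 kWh at €0.13/kWh → €8,862.75
September 28 – December 31, 2029: 95 days × 4545 kWh/day = 431,775 kWh at €0.07/kWh → €30,224.25

€97,035.75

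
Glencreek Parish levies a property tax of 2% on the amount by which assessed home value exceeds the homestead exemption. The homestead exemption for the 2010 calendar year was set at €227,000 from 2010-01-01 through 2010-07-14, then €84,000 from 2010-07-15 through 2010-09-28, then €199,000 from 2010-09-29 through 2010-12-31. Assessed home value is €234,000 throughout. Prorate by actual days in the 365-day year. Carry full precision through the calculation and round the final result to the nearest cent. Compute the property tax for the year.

€879.73

2010-01-01 to 2010-07-14: 195 days, exemption €227,000 → (€234,000 − €227,000) × 2% × 195/365 = €74.7945
2010-07-15 to 2010-09-28: 76 days, exemption €84,000 → (€234,000 − €84,000) × 2% × 76/365 = €624.6575
2010-09-29 to 2010-12-31: 94 days, exemption €199,000 → (€234,000 − €199,000) × 2% × 94/365 = €180.2740
Total = €879.7260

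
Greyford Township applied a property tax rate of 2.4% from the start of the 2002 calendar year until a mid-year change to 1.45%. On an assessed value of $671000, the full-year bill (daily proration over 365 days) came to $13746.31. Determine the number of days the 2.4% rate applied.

230 days

Let d = days at the first rate; then 365 − d days at the second rate.
$671000 × [2.4%·d + 1.45%·(365−d)] / 365 = $13746.31
Solving gives d = 230, so the new rate took effect on August 19, 2002.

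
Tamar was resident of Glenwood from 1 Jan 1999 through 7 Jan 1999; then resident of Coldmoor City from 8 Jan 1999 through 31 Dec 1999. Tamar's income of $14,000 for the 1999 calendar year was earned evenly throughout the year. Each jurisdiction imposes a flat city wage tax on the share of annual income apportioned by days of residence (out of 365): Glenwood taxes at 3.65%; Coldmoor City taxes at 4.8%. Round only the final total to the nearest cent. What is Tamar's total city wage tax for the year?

Glenwood, 1 Jan – 7 Jan 1999: 7 days → $14,000 × 3.65% × 7/365 = $9.8000
Coldmoor City, 8 Jan – 31 Dec 1999: 358 days → $14,000 × 4.8% × 358/365 = $659.1123
Total = $668.9123

$668.91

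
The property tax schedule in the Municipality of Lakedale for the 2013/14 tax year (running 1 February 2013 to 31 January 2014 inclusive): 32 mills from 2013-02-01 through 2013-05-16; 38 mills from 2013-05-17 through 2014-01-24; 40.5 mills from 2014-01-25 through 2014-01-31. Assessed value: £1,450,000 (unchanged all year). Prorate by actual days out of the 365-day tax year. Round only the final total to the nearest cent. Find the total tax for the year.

2013-02-01 to 2013-05-16: 105 days at 32 mills → £1,450,000 × 3.2% × 105/365 = £13,347.9452
2013-05-17 to 2014-01-24: 253 days at 38 mills → £1,450,000 × 3.8% × 253/365 = £38,192.6027
2014-01-25 to 2014-01-31: 7 days at 40.5 mills → £1,450,000 × 4.05% × 7/365 = £1,126.2329
Total = £52,666.7808

£52,666.78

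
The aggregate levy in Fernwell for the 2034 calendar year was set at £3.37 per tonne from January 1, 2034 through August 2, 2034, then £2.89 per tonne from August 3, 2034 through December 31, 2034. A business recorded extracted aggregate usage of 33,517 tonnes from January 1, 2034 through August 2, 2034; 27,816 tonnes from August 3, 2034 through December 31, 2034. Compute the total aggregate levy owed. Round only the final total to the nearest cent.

£193,340.53

January 1 – August 2, 2034: 33,517 tonnes at £3.37/tonne → £112,952.29
August 3 – December 31, 2034: 27,816 tonnes at £2.89/tonne → £80,388.24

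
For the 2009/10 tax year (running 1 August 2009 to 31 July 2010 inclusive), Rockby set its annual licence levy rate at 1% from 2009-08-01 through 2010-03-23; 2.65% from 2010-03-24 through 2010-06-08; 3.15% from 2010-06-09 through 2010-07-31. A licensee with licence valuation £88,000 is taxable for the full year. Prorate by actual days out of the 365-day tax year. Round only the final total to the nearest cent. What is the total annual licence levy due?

£1,461.04

2009-08-01 to 2010-03-23: 235 days at 1% → £88,000 × 1% × 235/365 = £566.5753
2010-03-24 to 2010-06-08: 77 days at 2.65% → £88,000 × 2.65% × 77/365 = £491.9562
2010-06-09 to 2010-07-31: 53 days at 3.15% → £88,000 × 3.15% × 53/365 = £402.5096
Total = £1,461.0411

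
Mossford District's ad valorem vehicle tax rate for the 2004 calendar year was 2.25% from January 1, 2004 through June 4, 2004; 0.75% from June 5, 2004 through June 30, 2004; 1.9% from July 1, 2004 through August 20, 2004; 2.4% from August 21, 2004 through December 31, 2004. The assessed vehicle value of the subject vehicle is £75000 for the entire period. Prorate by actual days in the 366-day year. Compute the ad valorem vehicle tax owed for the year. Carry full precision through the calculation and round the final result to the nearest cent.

January 1 – June 4, 2004: 156 days at 2.25% → £75000 × 2.25% × 156/366 = £719.2623
June 5 – June 30, 2004: 26 days at 0.75% → £75000 × 0.75% × 26/366 = £39.9590
July 1 – August 20, 2004: 51 days at 1.9% → £75000 × 1.9% × 51/366 = £198.5656
August 21 – December 31, 2004: 133 days at 2.4% → £75000 × 2.4% × 133/366 = £654.0984
Total = £1611.8852

£1611.89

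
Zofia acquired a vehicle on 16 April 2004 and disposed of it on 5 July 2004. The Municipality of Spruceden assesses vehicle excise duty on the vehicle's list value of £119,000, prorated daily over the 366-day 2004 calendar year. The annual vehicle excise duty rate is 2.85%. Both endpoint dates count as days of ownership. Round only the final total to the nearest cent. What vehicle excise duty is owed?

£750.58

Days held (16 April – 5 July 2004): 81 out of 366
Tax = £119,000 × 2.85% × 81/366 = £750.5779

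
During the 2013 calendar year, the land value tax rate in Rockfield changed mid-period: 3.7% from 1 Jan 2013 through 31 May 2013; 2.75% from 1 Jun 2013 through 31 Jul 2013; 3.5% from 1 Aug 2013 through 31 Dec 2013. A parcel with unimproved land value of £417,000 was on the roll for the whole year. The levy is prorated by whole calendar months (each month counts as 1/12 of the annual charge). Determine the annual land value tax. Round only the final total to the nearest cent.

£14,421.25

1 Jan – 31 May 2013: 5 months at 3.7% → £417,000 × 3.7% × 5/12 = £6,428.7500
1 Jun – 31 Jul 2013: 2 months at 2.75% → £417,000 × 2.75% × 2/12 = £1,911.2500
1 Aug – 31 Dec 2013: 5 months at 3.5% → £417,000 × 3.5% × 5/12 = £6,081.2500
Total = £14,421.2500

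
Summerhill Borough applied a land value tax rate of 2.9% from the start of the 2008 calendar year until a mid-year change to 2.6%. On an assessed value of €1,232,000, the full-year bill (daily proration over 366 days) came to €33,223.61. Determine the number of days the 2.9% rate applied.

118 days

Let d = days at the first rate; then 366 − d days at the second rate.
€1,232,000 × [2.9%·d + 2.6%·(366−d)] / 366 = €33,223.61
Solving gives d = 118, so the new rate took effect on 28 Apr 2008.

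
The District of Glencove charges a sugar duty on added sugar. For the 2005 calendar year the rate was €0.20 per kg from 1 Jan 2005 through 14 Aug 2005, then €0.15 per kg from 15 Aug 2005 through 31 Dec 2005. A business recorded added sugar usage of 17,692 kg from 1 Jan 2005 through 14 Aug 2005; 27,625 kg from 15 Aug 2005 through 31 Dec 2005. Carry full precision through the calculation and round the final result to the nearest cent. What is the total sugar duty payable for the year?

€7,682.15

1 Jan – 14 Aug 2005: 17,692 kg at €0.20/kg → €3,538.40
15 Aug – 31 Dec 2005: 27,625 kg at €0.15/kg → €4,143.75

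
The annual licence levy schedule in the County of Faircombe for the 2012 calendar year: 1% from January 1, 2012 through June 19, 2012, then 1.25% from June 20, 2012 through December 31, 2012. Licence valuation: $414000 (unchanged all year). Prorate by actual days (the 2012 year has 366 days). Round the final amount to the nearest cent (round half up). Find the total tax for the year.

$4691.43

January 1 – June 19, 2012: 171 days at 1% → $414000 × 1% × 171/366 = $1934.2623
June 20 – December 31, 2012: 195 days at 1.25% → $414000 × 1.25% × 195/366 = $2757.1721
Total = $4691.4344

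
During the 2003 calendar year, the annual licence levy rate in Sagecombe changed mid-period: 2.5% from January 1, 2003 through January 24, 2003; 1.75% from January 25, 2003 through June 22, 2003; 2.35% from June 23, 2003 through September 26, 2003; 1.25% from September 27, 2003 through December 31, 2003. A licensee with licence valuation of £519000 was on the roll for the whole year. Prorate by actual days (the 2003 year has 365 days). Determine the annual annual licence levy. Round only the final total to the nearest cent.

£9474.95

January 1 – January 24, 2003: 24 days at 2.5% → £519000 × 2.5% × 24/365 = £853.1507
January 25 – June 22, 2003: 149 days at 1.75% → £519000 × 1.75% × 149/365 = £3707.6507
June 23 – September 26, 2003: 96 days at 2.35% → £519000 × 2.35% × 96/365 = £3207.8466
September 27 – December 31, 2003: 96 days at 1.25% → £519000 × 1.25% × 96/365 = £1706.3014
Total = £9474.9493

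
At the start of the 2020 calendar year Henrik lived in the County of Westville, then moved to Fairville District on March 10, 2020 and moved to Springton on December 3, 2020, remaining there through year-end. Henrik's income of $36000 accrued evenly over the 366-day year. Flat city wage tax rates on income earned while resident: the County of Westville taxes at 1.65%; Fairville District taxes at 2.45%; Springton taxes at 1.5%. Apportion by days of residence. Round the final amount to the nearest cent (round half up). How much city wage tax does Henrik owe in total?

The County of Westville, January 1 – March 9, 2020: 69 days → $36000 × 1.65% × 69/366 = $111.9836
Fairville District, March 10 – December 2, 2020: 268 days → $36000 × 2.45% × 268/366 = $645.8361
Springton, December 3 – December 31, 2020: 29 days → $36000 × 1.5% × 29/366 = $42.7869
Total = $800.6066

$800.61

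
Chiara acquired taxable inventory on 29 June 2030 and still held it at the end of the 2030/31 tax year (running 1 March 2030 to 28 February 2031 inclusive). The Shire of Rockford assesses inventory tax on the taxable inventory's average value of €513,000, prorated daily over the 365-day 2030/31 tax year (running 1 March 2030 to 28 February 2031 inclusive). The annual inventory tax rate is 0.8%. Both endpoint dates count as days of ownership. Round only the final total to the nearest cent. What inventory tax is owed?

€2,754.74

Days held (29 June 2030 – 28 February 2031): 245 out of 365
Tax = €513,000 × 0.8% × 245/365 = €2,754.7397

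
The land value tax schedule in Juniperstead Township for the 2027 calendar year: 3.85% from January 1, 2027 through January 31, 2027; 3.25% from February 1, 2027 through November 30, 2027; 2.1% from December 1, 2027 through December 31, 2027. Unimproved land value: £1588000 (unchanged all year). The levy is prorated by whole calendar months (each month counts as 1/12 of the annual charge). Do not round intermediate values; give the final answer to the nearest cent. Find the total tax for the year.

£50882.17

January 1 – January 31, 2027: 1 month at 3.85% → £1588000 × 3.85% × 1/12 = £5094.8333
February 1 – November 30, 2027: 10 months at 3.25% → £1588000 × 3.25% × 10/12 = £43008.3333
December 1 – December 31, 2027: 1 month at 2.1% → £1588000 × 2.1% × 1/12 = £2779.0000
Total = £50882.1667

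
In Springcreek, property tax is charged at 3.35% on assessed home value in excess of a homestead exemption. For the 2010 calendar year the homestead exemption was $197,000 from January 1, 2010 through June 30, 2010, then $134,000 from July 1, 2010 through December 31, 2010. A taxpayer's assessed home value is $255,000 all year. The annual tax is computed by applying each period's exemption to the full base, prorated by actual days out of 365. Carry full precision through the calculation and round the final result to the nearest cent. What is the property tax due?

$3,006.92

January 1 – June 30, 2010: 181 days, exemption $197,000 → ($255,000 − $197,000) × 3.35% × 181/365 = $963.5151
July 1 – December 31, 2010: 184 days, exemption $134,000 → ($255,000 − $134,000) × 3.35% × 184/365 = $2,043.4082
Total = $3,006.9233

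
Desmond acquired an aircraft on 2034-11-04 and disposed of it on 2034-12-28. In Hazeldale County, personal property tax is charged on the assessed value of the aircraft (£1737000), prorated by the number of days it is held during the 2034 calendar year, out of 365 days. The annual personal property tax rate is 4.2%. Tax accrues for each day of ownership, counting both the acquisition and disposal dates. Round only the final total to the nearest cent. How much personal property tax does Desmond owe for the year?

£10993.07

Days held (2034-11-04 to 2034-12-28): 55 out of 365
Tax = £1737000 × 4.2% × 55/365 = £10993.0685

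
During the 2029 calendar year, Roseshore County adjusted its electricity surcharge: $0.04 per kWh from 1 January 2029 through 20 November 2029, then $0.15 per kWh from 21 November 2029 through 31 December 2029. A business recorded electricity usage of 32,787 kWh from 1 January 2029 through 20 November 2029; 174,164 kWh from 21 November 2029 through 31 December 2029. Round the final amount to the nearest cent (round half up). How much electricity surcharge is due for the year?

1 January – 20 November 2029: 32,787 kWh at $0.04/kWh → $1,311.48
21 November – 31 December 2029: 174,164 kWh at $0.15/kWh → $26,124.60

$27,436.08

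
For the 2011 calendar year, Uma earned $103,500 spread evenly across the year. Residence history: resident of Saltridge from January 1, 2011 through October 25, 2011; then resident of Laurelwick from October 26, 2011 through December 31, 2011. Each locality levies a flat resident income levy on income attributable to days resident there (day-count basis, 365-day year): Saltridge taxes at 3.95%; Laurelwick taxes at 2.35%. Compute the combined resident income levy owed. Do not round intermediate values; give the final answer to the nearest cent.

$3,784.27

Saltridge, January 1 – October 25, 2011: 298 days → $103,500 × 3.95% × 298/365 = $3,337.8041
Laurelwick, October 26 – December 31, 2011: 67 days → $103,500 × 2.35% × 67/365 = $446.4678
Total = $3,784.2719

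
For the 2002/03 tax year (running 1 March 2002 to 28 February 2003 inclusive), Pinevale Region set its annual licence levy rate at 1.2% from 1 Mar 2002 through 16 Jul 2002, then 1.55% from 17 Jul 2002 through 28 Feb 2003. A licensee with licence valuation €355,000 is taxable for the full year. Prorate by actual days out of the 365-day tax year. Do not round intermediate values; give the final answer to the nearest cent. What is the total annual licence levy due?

€5,032.73

1 Mar – 16 Jul 2002: 138 days at 1.2% → €355,000 × 1.2% × 138/365 = €1,610.6301
17 Jul 2002 – 28 Feb 2003: 227 days at 1.55% → €355,000 × 1.55% × 227/365 = €3,422.1027
Total = €5,032.7329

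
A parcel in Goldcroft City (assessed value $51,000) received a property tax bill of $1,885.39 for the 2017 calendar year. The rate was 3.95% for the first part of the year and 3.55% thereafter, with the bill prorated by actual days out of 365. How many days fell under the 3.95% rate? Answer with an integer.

Let d = days at the first rate; then 365 − d days at the second rate.
$51,000 × [3.95%·d + 3.55%·(365−d)] / 365 = $1,885.39
Solving gives d = 134, so the new rate took effect on May 15, 2017.

134 days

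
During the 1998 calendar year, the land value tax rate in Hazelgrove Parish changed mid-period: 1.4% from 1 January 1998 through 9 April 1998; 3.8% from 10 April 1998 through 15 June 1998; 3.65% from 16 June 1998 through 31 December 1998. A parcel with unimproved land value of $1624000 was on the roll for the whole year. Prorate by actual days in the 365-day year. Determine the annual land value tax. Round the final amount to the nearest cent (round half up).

1 January – 9 April 1998: 99 days at 1.4% → $1624000 × 1.4% × 99/365 = $6166.7507
10 April – 15 June 1998: 67 days at 3.8% → $1624000 × 3.8% × 67/365 = $11327.9562
16 June – 31 December 1998: 199 days at 3.65% → $1624000 × 3.65% × 199/365 = $32317.6000
Total = $49812.3068

$49812.31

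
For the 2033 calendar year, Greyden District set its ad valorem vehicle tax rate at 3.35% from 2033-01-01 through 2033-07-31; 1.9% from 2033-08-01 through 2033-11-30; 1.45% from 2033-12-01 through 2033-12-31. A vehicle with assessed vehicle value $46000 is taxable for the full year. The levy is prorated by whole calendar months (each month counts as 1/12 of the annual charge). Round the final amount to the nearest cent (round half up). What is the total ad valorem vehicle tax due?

$1245.83

2033-01-01 to 2033-07-31: 7 months at 3.35% → $46000 × 3.35% × 7/12 = $898.9167
2033-08-01 to 2033-11-30: 4 months at 1.9% → $46000 × 1.9% × 4/12 = $291.3333
2033-12-01 to 2033-12-31: 1 month at 1.45% → $46000 × 1.45% × 1/12 = $55.5833
Total = $1245.8333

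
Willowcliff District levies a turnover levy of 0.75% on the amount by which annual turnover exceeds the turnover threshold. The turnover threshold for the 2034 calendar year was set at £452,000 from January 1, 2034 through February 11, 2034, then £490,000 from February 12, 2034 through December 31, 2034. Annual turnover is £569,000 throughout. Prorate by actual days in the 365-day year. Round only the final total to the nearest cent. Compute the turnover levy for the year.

£625.29

January 1 – February 11, 2034: 42 days, exemption £452,000 → (£569,000 − £452,000) × 0.75% × 42/365 = £100.9726
February 12 – December 31, 2034: 323 days, exemption £490,000 → (£569,000 − £490,000) × 0.75% × 323/365 = £524.3219
Total = £625.2945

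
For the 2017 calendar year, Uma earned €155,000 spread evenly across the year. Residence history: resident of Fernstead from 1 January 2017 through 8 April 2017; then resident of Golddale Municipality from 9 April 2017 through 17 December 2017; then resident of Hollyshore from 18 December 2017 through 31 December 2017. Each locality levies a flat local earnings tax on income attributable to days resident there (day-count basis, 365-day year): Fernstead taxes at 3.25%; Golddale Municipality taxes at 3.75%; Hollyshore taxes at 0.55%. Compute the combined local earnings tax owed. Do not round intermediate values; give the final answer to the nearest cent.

€5,414.17

Fernstead, 1 January – 8 April 2017: 98 days → €155,000 × 3.25% × 98/365 = €1,352.5342
Golddale Municipality, 9 April – 17 December 2017: 253 days → €155,000 × 3.75% × 253/365 = €4,028.9384
Hollyshore, 18 December – 31 December 2017: 14 days → €155,000 × 0.55% × 14/365 = €32.6986
Total = €5,414.1712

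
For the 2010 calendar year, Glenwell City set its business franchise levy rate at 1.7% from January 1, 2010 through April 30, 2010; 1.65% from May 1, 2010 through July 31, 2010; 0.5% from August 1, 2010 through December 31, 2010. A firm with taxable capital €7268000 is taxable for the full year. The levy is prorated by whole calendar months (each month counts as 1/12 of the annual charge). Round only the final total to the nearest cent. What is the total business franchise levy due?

€86307.50

January 1 – April 30, 2010: 4 months at 1.7% → €7268000 × 1.7% × 4/12 = €41185.3333
May 1 – July 31, 2010: 3 months at 1.65% → €7268000 × 1.65% × 3/12 = €29980.5000
August 1 – December 31, 2010: 5 months at 0.5% → €7268000 × 0.5% × 5/12 = €15141.6667
Total = €86307.5000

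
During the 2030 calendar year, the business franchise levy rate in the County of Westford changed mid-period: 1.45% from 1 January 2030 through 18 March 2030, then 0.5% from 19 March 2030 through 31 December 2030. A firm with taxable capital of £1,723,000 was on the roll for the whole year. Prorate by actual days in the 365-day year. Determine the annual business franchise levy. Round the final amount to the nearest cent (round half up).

1 January – 18 March 2030: 77 days at 1.45% → £1,723,000 × 1.45% × 77/365 = £5,270.4918
19 March – 31 December 2030: 288 days at 0.5% → £1,723,000 × 0.5% × 288/365 = £6,797.5890
Total = £12,068.0808

£12,068.08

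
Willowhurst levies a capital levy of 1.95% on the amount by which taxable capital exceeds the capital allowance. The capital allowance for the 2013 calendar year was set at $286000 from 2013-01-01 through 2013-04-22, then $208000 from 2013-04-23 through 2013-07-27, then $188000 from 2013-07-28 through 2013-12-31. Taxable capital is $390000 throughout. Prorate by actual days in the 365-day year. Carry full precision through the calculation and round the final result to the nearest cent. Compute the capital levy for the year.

2013-01-01 to 2013-04-22: 112 days, exemption $286000 → ($390000 − $286000) × 1.95% × 112/365 = $622.2904
2013-04-23 to 2013-07-27: 96 days, exemption $208000 → ($390000 − $208000) × 1.95% × 96/365 = $933.4356
2013-07-28 to 2013-12-31: 157 days, exemption $188000 → ($390000 − $188000) × 1.95% × 157/365 = $1694.3096
Total = $3250.0356

$3250.04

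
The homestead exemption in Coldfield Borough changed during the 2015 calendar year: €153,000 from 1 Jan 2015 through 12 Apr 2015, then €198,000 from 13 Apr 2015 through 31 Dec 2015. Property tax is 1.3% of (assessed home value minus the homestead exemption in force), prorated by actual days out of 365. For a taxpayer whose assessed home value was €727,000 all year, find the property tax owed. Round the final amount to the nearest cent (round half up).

€7,040.48

1 Jan – 12 Apr 2015: 102 days, exemption €153,000 → (€727,000 − €153,000) × 1.3% × 102/365 = €2,085.2712
13 Apr – 31 Dec 2015: 263 days, exemption €198,000 → (€727,000 − €198,000) × 1.3% × 263/365 = €4,955.2082
Total = €7,040.4795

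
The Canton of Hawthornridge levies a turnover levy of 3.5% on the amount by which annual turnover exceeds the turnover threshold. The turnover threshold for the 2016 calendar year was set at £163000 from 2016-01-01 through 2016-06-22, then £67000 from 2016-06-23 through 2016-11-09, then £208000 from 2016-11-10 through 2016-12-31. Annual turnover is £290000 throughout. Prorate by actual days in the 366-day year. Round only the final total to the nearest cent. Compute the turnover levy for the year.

2016-01-01 to 2016-06-22: 174 days, exemption £163000 → (£290000 − £163000) × 3.5% × 174/366 = £2113.1967
2016-06-23 to 2016-11-09: 140 days, exemption £67000 → (£290000 − £67000) × 3.5% × 140/366 = £2985.5191
2016-11-10 to 2016-12-31: 52 days, exemption £208000 → (£290000 − £208000) × 3.5% × 52/366 = £407.7596
Total = £5506.4754

£5506.48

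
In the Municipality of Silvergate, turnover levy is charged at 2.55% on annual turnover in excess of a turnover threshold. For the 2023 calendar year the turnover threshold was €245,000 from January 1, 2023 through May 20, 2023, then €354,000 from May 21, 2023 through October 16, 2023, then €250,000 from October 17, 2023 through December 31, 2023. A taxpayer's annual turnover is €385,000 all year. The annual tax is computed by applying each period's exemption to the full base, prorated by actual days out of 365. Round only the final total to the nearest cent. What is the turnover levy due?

€2,408.81

January 1 – May 20, 2023: 140 days, exemption €245,000 → (€385,000 − €245,000) × 2.55% × 140/365 = €1,369.3151
May 21 – October 16, 2023: 149 days, exemption €354,000 → (€385,000 − €354,000) × 2.55% × 149/365 = €322.6973
October 17 – December 31, 2023: 76 days, exemption €250,000 → (€385,000 − €250,000) × 2.55% × 76/365 = €716.7945
Total = €2,408.8068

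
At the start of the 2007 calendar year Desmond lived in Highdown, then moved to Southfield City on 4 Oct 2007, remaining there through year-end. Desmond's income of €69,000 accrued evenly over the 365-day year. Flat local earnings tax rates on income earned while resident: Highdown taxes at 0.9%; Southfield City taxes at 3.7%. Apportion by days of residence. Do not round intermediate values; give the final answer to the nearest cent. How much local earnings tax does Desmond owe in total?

€1,092.09

Highdown, 1 Jan – 3 Oct 2007: 276 days → €69,000 × 0.9% × 276/365 = €469.5781
Southfield City, 4 Oct – 31 Dec 2007: 89 days → €69,000 × 3.7% × 89/365 = €622.5123
Total = €1,092.0904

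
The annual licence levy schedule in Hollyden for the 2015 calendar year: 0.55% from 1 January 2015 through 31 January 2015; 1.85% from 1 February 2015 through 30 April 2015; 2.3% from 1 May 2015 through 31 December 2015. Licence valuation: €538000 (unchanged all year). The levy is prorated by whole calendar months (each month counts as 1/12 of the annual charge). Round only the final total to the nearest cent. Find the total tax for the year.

1 January – 31 January 2015: 1 month at 0.55% → €538000 × 0.55% × 1/12 = €246.5833
1 February – 30 April 2015: 3 months at 1.85% → €538000 × 1.85% × 3/12 = €2488.2500
1 May – 31 December 2015: 8 months at 2.3% → €538000 × 2.3% × 8/12 = €8249.3333
Total = €10984.1667

€10984.17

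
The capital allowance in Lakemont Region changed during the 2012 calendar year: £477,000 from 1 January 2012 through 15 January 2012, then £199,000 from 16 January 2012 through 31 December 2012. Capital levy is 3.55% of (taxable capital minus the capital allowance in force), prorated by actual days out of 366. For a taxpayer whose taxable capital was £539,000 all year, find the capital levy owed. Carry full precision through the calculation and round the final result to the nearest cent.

1 January – 15 January 2012: 15 days, exemption £477,000 → (£539,000 − £477,000) × 3.55% × 15/366 = £90.2049
16 January – 31 December 2012: 351 days, exemption £199,000 → (£539,000 − £199,000) × 3.55% × 351/366 = £11,575.3279
Total = £11,665.5328

£11,665.53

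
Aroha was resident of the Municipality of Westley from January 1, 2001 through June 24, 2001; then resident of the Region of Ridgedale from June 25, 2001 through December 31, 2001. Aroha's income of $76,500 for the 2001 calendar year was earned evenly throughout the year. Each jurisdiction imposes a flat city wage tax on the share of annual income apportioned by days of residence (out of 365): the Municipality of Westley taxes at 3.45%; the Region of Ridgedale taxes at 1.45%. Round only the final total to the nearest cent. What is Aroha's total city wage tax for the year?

The Municipality of Westley, January 1 – June 24, 2001: 175 days → $76,500 × 3.45% × 175/365 = $1,265.3938
The Region of Ridgedale, June 25 – December 31, 2001: 190 days → $76,500 × 1.45% × 190/365 = $577.4178
Total = $1,842.8116

$1,842.81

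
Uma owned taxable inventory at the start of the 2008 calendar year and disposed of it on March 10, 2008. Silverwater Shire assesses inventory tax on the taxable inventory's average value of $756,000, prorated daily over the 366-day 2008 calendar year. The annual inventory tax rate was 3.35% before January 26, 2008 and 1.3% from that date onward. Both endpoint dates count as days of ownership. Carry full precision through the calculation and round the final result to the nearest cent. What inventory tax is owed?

$2,938.28

January 1 – January 25, 2008: 25 days at 3.35% → $756,000 × 3.35% × 25/366 = $1,729.9180
January 26 – March 10, 2008: 45 days at 1.3% → $756,000 × 1.3% × 45/366 = $1,208.3607
Total = $2,938.2787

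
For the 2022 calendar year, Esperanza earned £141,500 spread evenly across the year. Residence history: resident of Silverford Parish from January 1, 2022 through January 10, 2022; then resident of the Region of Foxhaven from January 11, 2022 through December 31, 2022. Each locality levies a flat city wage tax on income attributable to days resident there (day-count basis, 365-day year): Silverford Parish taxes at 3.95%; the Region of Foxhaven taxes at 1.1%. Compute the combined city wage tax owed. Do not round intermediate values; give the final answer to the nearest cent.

£1,666.99

Silverford Parish, January 1 – January 10, 2022: 10 days → £141,500 × 3.95% × 10/365 = £153.1301
The Region of Foxhaven, January 11 – December 31, 2022: 355 days → £141,500 × 1.1% × 355/365 = £1,513.8562
Total = £1,666.9863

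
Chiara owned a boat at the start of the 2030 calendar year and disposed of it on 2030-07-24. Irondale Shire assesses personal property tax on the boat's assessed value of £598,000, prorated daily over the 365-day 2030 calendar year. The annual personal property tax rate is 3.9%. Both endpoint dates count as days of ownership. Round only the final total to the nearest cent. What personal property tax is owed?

£13,098.66

Days held (2030-01-01 to 2030-07-24): 205 out of 365
Tax = £598,000 × 3.9% × 205/365 = £13,098.6575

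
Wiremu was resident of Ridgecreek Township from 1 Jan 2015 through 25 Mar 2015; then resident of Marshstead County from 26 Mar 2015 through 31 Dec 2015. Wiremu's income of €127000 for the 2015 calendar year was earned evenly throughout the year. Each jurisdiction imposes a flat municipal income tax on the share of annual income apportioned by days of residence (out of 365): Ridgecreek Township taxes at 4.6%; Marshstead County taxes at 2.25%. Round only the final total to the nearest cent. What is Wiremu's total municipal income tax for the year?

€3544.34

Ridgecreek Township, 1 Jan – 25 Mar 2015: 84 days → €127000 × 4.6% × 84/365 = €1344.4603
Marshstead County, 26 Mar – 31 Dec 2015: 281 days → €127000 × 2.25% × 281/365 = €2199.8836
Total = €3544.3438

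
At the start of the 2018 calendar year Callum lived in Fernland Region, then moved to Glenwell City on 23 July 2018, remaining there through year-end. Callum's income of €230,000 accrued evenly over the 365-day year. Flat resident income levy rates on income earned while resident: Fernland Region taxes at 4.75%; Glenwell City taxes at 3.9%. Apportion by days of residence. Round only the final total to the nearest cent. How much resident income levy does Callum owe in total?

Fernland Region, 1 January – 22 July 2018: 203 days → €230,000 × 4.75% × 203/365 = €6,076.0959
Glenwell City, 23 July – 31 December 2018: 162 days → €230,000 × 3.9% × 162/365 = €3,981.2055
Total = €10,057.3014

€10,057.30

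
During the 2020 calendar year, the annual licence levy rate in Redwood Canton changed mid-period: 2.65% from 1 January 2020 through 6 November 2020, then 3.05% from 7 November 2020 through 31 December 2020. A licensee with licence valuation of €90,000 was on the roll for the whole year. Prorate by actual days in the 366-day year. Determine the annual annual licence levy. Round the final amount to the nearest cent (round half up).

1 January – 6 November 2020: 311 days at 2.65% → €90,000 × 2.65% × 311/366 = €2,026.5984
7 November – 31 December 2020: 55 days at 3.05% → €90,000 × 3.05% × 55/366 = €412.5000
Total = €2,439.0984

€2,439.10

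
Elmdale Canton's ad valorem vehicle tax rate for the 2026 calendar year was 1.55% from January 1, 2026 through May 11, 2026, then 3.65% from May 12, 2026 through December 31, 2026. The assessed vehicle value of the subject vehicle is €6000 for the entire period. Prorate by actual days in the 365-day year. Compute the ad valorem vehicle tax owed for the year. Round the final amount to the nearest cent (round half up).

€173.78

January 1 – May 11, 2026: 131 days at 1.55% → €6000 × 1.55% × 131/365 = €33.3781
May 12 – December 31, 2026: 234 days at 3.65% → €6000 × 3.65% × 234/365 = €140.4000
Total = €173.7781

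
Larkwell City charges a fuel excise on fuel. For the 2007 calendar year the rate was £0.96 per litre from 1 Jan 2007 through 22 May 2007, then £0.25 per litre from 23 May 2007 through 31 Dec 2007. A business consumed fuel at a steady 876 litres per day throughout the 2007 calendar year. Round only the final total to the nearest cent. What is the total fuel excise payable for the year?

1 Jan – 22 May 2007: 142 days × 876 litres/day = 124,392 litres at £0.96/litre → £119,416.32
23 May – 31 Dec 2007: 223 days × 876 litres/day = 195,348 litres at £0.25/litre → £48,837.00

£168,253.32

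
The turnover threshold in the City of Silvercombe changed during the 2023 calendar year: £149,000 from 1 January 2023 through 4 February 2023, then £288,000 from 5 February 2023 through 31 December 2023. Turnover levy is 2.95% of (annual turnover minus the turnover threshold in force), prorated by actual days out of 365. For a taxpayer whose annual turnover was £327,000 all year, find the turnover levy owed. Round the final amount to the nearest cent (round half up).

1 January – 4 February 2023: 35 days, exemption £149,000 → (£327,000 − £149,000) × 2.95% × 35/365 = £503.5205
5 February – 31 December 2023: 330 days, exemption £288,000 → (£327,000 − £288,000) × 2.95% × 330/365 = £1,040.1781
Total = £1,543.6986

£1,543.70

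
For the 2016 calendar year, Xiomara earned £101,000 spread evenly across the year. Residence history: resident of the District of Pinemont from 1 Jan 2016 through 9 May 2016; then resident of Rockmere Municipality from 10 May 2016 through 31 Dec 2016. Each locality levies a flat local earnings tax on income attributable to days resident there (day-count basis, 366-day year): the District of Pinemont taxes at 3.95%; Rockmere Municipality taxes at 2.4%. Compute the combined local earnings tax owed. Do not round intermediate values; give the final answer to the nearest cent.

£2,980.05

The District of Pinemont, 1 Jan – 9 May 2016: 130 days → £101,000 × 3.95% × 130/366 = £1,417.0355
Rockmere Municipality, 10 May – 31 Dec 2016: 236 days → £101,000 × 2.4% × 236/366 = £1,563.0164
Total = £2,980.0519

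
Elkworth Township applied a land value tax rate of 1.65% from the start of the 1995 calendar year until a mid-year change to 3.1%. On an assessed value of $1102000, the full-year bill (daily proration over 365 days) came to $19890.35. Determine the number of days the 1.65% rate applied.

326 days

Let d = days at the first rate; then 365 − d days at the second rate.
$1102000 × [1.65%·d + 3.1%·(365−d)] / 365 = $19890.35
Solving gives d = 326, so the new rate took effect on 23 Nov 1995.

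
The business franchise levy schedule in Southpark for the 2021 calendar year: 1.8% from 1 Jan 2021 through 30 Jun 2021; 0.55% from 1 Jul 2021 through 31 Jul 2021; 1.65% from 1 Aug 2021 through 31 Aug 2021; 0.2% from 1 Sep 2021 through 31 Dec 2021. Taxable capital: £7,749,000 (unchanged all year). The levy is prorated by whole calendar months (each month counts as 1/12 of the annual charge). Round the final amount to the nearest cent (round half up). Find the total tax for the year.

£89,113.50

1 Jan – 30 Jun 2021: 6 months at 1.8% → £7,749,000 × 1.8% × 6/12 = £69,741.0000
1 Jul – 31 Jul 2021: 1 month at 0.55% → £7,749,000 × 0.55% × 1/12 = £3,551.6250
1 Aug – 31 Aug 2021: 1 month at 1.65% → £7,749,000 × 1.65% × 1/12 = £10,654.8750
1 Sep – 31 Dec 2021: 4 months at 0.2% → £7,749,000 × 0.2% × 4/12 = £5,166.0000
Total = £89,113.5000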